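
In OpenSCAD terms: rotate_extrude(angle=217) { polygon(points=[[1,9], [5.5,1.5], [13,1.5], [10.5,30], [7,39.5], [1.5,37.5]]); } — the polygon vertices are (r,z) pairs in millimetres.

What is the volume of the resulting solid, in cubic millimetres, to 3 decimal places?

Volume = 8537.666 mm³

Profile (r,z), 6 vertices: (1,9) (5.5,1.5) (13,1.5) (10.5,30) (7,39.5) (1.5,37.5)
edge 0: (1,9)→(5.5,1.5)  cross = 1·1.5 − 5.5·9 = -48.0000; (r_i+r_j)·cross = 6.5·-48.0000 = -312.0000
edge 1: (5.5,1.5)→(13,1.5)  cross = 5.5·1.5 − 13·1.5 = -11.2500; (r_i+r_j)·cross = 18.5·-11.2500 = -208.1250
edge 2: (13,1.5)→(10.5,30)  cross = 13·30 − 10.5·1.5 = 374.2500; (r_i+r_j)·cross = 23.5·374.2500 = 8794.8750
edge 3: (10.5,30)→(7,39.5)  cross = 10.5·39.5 − 7·30 = 204.7500; (r_i+r_j)·cross = 17.5·204.7500 = 3583.1250
edge 4: (7,39.5)→(1.5,37.5)  cross = 7·37.5 − 1.5·39.5 = 203.2500; (r_i+r_j)·cross = 8.5·203.2500 = 1727.6250
edge 5: (1.5,37.5)→(1,9)  cross = 1.5·9 − 1·37.5 = -24.0000; (r_i+r_j)·cross = 2.5·-24.0000 = -60.0000
Σcross = 699.0000 → A = |Σcross|/2 = 349.5000 mm²
Σ(r_i+r_j)·cross = 13525.5000 → first moment M = |Σ|/6 = 2254.2500
R_c = M/A = 2254.2500/349.5000 = 6.4499 mm
θ = 217° = 3.787364 rad
V = θ·R_c·A = 3.787364·6.4499·349.5000 = 8537.666 mm³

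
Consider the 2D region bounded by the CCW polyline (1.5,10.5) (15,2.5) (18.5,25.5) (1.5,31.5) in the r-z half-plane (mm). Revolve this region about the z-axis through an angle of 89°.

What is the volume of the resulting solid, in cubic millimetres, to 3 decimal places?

Profile (r,z), 4 vertices: (1.5,10.5) (15,2.5) (18.5,25.5) (1.5,31.5)
edge 0: (1.5,10.5)→(15,2.5)  cross = 1.5·2.5 − 15·10.5 = -153.7500; (r_i+r_j)·cross = 16.5·-153.7500 = -2536.8750
edge 1: (15,2.5)→(18.5,25.5)  cross = 15·25.5 − 18.5·2.5 = 336.2500; (r_i+r_j)·cross = 33.5·336.2500 = 11264.3750
edge 2: (18.5,25.5)→(1.5,31.5)  cross = 18.5·31.5 − 1.5·25.5 = 544.5000; (r_i+r_j)·cross = 20·544.5000 = 10890.0000
edge 3: (1.5,31.5)→(1.5,10.5)  cross = 1.5·10.5 − 1.5·31.5 = -31.5000; (r_i+r_j)·cross = 3·-31.5000 = -94.5000
Σcross = 695.5000 → A = |Σcross|/2 = 347.7500 mm²
Σ(r_i+r_j)·cross = 19523.0000 → first moment M = |Σ|/6 = 3253.8333
R_c = M/A = 3253.8333/347.7500 = 9.3568 mm
θ = 89° = 1.553343 rad
V = θ·R_c·A = 1.553343·9.3568·347.7500 = 5054.319 mm³

Volume = 5054.319 mm³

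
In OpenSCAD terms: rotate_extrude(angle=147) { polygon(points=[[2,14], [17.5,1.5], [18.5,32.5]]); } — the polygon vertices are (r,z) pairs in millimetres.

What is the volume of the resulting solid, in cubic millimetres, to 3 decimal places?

Volume = 8010.765 mm³

Profile (r,z), 3 vertices: (2,14) (17.5,1.5) (18.5,32.5)
edge 0: (2,14)→(17.5,1.5)  cross = 2·1.5 − 17.5·14 = -242.0000; (r_i+r_j)·cross = 19.5·-242.0000 = -4719.0000
edge 1: (17.5,1.5)→(18.5,32.5)  cross = 17.5·32.5 − 18.5·1.5 = 541.0000; (r_i+r_j)·cross = 36·541.0000 = 19476.0000
edge 2: (18.5,32.5)→(2,14)  cross = 18.5·14 − 2·32.5 = 194.0000; (r_i+r_j)·cross = 20.5·194.0000 = 3977.0000
Σcross = 493.0000 → A = |Σcross|/2 = 246.5000 mm²
Σ(r_i+r_j)·cross = 18734.0000 → first moment M = |Σ|/6 = 3122.3333
R_c = M/A = 3122.3333/246.5000 = 12.6667 mm
θ = 147° = 2.565634 rad
V = θ·R_c·A = 2.565634·12.6667·246.5000 = 8010.765 mm³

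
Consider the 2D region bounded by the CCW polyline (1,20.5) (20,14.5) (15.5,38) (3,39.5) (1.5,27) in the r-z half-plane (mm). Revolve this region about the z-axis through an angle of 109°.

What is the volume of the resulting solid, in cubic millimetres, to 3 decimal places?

Volume = 6347.942 mm³

Profile (r,z), 5 vertices: (1,20.5) (20,14.5) (15.5,38) (3,39.5) (1.5,27)
edge 0: (1,20.5)→(20,14.5)  cross = 1·14.5 − 20·20.5 = -395.5000; (r_i+r_j)·cross = 21·-395.5000 = -8305.5000
edge 1: (20,14.5)→(15.5,38)  cross = 20·38 − 15.5·14.5 = 535.2500; (r_i+r_j)·cross = 35.5·535.2500 = 19001.3750
edge 2: (15.5,38)→(3,39.5)  cross = 15.5·39.5 − 3·38 = 498.2500; (r_i+r_j)·cross = 18.5·498.2500 = 9217.6250
edge 3: (3,39.5)→(1.5,27)  cross = 3·27 − 1.5·39.5 = 21.7500; (r_i+r_j)·cross = 4.5·21.7500 = 97.8750
edge 4: (1.5,27)→(1,20.5)  cross = 1.5·20.5 − 1·27 = 3.7500; (r_i+r_j)·cross = 2.5·3.7500 = 9.3750
Σcross = 663.5000 → A = |Σcross|/2 = 331.7500 mm²
Σ(r_i+r_j)·cross = 20020.7500 → first moment M = |Σ|/6 = 3336.7917
R_c = M/A = 3336.7917/331.7500 = 10.0582 mm
θ = 109° = 1.902409 rad
V = θ·R_c·A = 1.902409·10.0582·331.7500 = 6347.942 mm³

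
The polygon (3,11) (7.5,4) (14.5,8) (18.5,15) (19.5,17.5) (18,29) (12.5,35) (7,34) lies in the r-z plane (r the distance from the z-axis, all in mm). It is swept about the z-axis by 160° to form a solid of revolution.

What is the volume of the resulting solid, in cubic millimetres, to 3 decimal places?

Volume = 10982.659 mm³

Profile (r,z), 8 vertices: (3,11) (7.5,4) (14.5,8) (18.5,15) (19.5,17.5) (18,29) (12.5,35) (7,34)
edge 0: (3,11)→(7.5,4)  cross = 3·4 − 7.5·11 = -70.5000; (r_i+r_j)·cross = 10.5·-70.5000 = -740.2500
edge 1: (7.5,4)→(14.5,8)  cross = 7.5·8 − 14.5·4 = 2.0000; (r_i+r_j)·cross = 22·2.0000 = 44.0000
edge 2: (14.5,8)→(18.5,15)  cross = 14.5·15 − 18.5·8 = 69.5000; (r_i+r_j)·cross = 33·69.5000 = 2293.5000
edge 3: (18.5,15)→(19.5,17.5)  cross = 18.5·17.5 − 19.5·15 = 31.2500; (r_i+r_j)·cross = 38·31.2500 = 1187.5000
edge 4: (19.5,17.5)→(18,29)  cross = 19.5·29 − 18·17.5 = 250.5000; (r_i+r_j)·cross = 37.5·250.5000 = 9393.7500
edge 5: (18,29)→(12.5,35)  cross = 18·35 − 12.5·29 = 267.5000; (r_i+r_j)·cross = 30.5·267.5000 = 8158.7500
edge 6: (12.5,35)→(7,34)  cross = 12.5·34 − 7·35 = 180.0000; (r_i+r_j)·cross = 19.5·180.0000 = 3510.0000
edge 7: (7,34)→(3,11)  cross = 7·11 − 3·34 = -25.0000; (r_i+r_j)·cross = 10·-25.0000 = -250.0000
Σcross = 705.2500 → A = |Σcross|/2 = 352.6250 mm²
Σ(r_i+r_j)·cross = 23597.2500 → first moment M = |Σ|/6 = 3932.8750
R_c = M/A = 3932.8750/352.6250 = 11.1531 mm
θ = 160° = 2.792527 rad
V = θ·R_c·A = 2.792527·11.1531·352.6250 = 10982.659 mm³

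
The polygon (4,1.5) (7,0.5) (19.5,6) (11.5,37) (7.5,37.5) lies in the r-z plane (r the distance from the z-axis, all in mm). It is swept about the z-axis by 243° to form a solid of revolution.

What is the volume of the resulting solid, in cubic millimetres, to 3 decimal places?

Volume = 15773.014 mm³

Profile (r,z), 5 vertices: (4,1.5) (7,0.5) (19.5,6) (11.5,37) (7.5,37.5)
edge 0: (4,1.5)→(7,0.5)  cross = 4·0.5 − 7·1.5 = -8.5000; (r_i+r_j)·cross = 11·-8.5000 = -93.5000
edge 1: (7,0.5)→(19.5,6)  cross = 7·6 − 19.5·0.5 = 32.2500; (r_i+r_j)·cross = 26.5·32.2500 = 854.6250
edge 2: (19.5,6)→(11.5,37)  cross = 19.5·37 − 11.5·6 = 652.5000; (r_i+r_j)·cross = 31·652.5000 = 20227.5000
edge 3: (11.5,37)→(7.5,37.5)  cross = 11.5·37.5 − 7.5·37 = 153.7500; (r_i+r_j)·cross = 19·153.7500 = 2921.2500
edge 4: (7.5,37.5)→(4,1.5)  cross = 7.5·1.5 − 4·37.5 = -138.7500; (r_i+r_j)·cross = 11.5·-138.7500 = -1595.6250
Σcross = 691.2500 → A = |Σcross|/2 = 345.6250 mm²
Σ(r_i+r_j)·cross = 22314.2500 → first moment M = |Σ|/6 = 3719.0417
R_c = M/A = 3719.0417/345.6250 = 10.7603 mm
θ = 243° = 4.241150 rad
V = θ·R_c·A = 4.241150·10.7603·345.6250 = 15773.014 mm³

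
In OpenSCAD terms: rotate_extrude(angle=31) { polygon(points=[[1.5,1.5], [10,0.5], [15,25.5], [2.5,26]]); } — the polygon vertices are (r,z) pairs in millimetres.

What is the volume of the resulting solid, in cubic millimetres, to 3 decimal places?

Volume = 1045.313 mm³

Profile (r,z), 4 vertices: (1.5,1.5) (10,0.5) (15,25.5) (2.5,26)
edge 0: (1.5,1.5)→(10,0.5)  cross = 1.5·0.5 − 10·1.5 = -14.2500; (r_i+r_j)·cross = 11.5·-14.2500 = -163.8750
edge 1: (10,0.5)→(15,25.5)  cross = 10·25.5 − 15·0.5 = 247.5000; (r_i+r_j)·cross = 25·247.5000 = 6187.5000
edge 2: (15,25.5)→(2.5,26)  cross = 15·26 − 2.5·25.5 = 326.2500; (r_i+r_j)·cross = 17.5·326.2500 = 5709.3750
edge 3: (2.5,26)→(1.5,1.5)  cross = 2.5·1.5 − 1.5·26 = -35.2500; (r_i+r_j)·cross = 4·-35.2500 = -141.0000
Σcross = 524.2500 → A = |Σcross|/2 = 262.1250 mm²
Σ(r_i+r_j)·cross = 11592.0000 → first moment M = |Σ|/6 = 1932.0000
R_c = M/A = 1932.0000/262.1250 = 7.3705 mm
θ = 31° = 0.541052 rad
V = θ·R_c·A = 0.541052·7.3705·262.1250 = 1045.313 mm³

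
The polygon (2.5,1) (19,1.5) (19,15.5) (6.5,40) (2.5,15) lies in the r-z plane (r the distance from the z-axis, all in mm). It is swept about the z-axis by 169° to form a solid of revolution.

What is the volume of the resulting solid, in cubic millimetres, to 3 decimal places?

Profile (r,z), 5 vertices: (2.5,1) (19,1.5) (19,15.5) (6.5,40) (2.5,15)
edge 0: (2.5,1)→(19,1.5)  cross = 2.5·1.5 − 19·1 = -15.2500; (r_i+r_j)·cross = 21.5·-15.2500 = -327.8750
edge 1: (19,1.5)→(19,15.5)  cross = 19·15.5 − 19·1.5 = 266.0000; (r_i+r_j)·cross = 38·266.0000 = 10108.0000
edge 2: (19,15.5)→(6.5,40)  cross = 19·40 − 6.5·15.5 = 659.2500; (r_i+r_j)·cross = 25.5·659.2500 = 16810.8750
edge 3: (6.5,40)→(2.5,15)  cross = 6.5·15 − 2.5·40 = -2.5000; (r_i+r_j)·cross = 9·-2.5000 = -22.5000
edge 4: (2.5,15)→(2.5,1)  cross = 2.5·1 − 2.5·15 = -35.0000; (r_i+r_j)·cross = 5·-35.0000 = -175.0000
Σcross = 872.5000 → A = |Σcross|/2 = 436.2500 mm²
Σ(r_i+r_j)·cross = 26393.5000 → first moment M = |Σ|/6 = 4398.9167
R_c = M/A = 4398.9167/436.2500 = 10.0835 mm
θ = 169° = 2.949606 rad
V = θ·R_c·A = 2.949606·10.0835·436.2500 = 12975.073 mm³

Volume = 12975.073 mm³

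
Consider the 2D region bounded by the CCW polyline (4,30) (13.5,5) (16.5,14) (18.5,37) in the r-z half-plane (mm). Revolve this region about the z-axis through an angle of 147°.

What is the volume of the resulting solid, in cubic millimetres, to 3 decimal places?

Volume = 7661.625 mm³

Profile (r,z), 4 vertices: (4,30) (13.5,5) (16.5,14) (18.5,37)
edge 0: (4,30)→(13.5,5)  cross = 4·5 − 13.5·30 = -385.0000; (r_i+r_j)·cross = 17.5·-385.0000 = -6737.5000
edge 1: (13.5,5)→(16.5,14)  cross = 13.5·14 − 16.5·5 = 106.5000; (r_i+r_j)·cross = 30·106.5000 = 3195.0000
edge 2: (16.5,14)→(18.5,37)  cross = 16.5·37 − 18.5·14 = 351.5000; (r_i+r_j)·cross = 35·351.5000 = 12302.5000
edge 3: (18.5,37)→(4,30)  cross = 18.5·30 − 4·37 = 407.0000; (r_i+r_j)·cross = 22.5·407.0000 = 9157.5000
Σcross = 480.0000 → A = |Σcross|/2 = 240.0000 mm²
Σ(r_i+r_j)·cross = 17917.5000 → first moment M = |Σ|/6 = 2986.2500
R_c = M/A = 2986.2500/240.0000 = 12.4427 mm
θ = 147° = 2.565634 rad
V = θ·R_c·A = 2.565634·12.4427·240.0000 = 7661.625 mm³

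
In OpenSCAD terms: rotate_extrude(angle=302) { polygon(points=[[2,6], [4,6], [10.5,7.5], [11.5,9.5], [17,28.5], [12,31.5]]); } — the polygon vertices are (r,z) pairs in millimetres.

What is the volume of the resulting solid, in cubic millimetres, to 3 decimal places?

Profile (r,z), 6 vertices: (2,6) (4,6) (10.5,7.5) (11.5,9.5) (17,28.5) (12,31.5)
edge 0: (2,6)→(4,6)  cross = 2·6 − 4·6 = -12.0000; (r_i+r_j)·cross = 6·-12.0000 = -72.0000
edge 1: (4,6)→(10.5,7.5)  cross = 4·7.5 − 10.5·6 = -33.0000; (r_i+r_j)·cross = 14.5·-33.0000 = -478.5000
edge 2: (10.5,7.5)→(11.5,9.5)  cross = 10.5·9.5 − 11.5·7.5 = 13.5000; (r_i+r_j)·cross = 22·13.5000 = 297.0000
edge 3: (11.5,9.5)→(17,28.5)  cross = 11.5·28.5 − 17·9.5 = 166.2500; (r_i+r_j)·cross = 28.5·166.2500 = 4738.1250
edge 4: (17,28.5)→(12,31.5)  cross = 17·31.5 − 12·28.5 = 193.5000; (r_i+r_j)·cross = 29·193.5000 = 5611.5000
edge 5: (12,31.5)→(2,6)  cross = 12·6 − 2·31.5 = 9.0000; (r_i+r_j)·cross = 14·9.0000 = 126.0000
Σcross = 337.2500 → A = |Σcross|/2 = 168.6250 mm²
Σ(r_i+r_j)·cross = 10222.1250 → first moment M = |Σ|/6 = 1703.6875
R_c = M/A = 1703.6875/168.6250 = 10.1034 mm
θ = 302° = 5.270894 rad
V = θ·R_c·A = 5.270894·10.1034·168.6250 = 8979.957 mm³

Volume = 8979.957 mm³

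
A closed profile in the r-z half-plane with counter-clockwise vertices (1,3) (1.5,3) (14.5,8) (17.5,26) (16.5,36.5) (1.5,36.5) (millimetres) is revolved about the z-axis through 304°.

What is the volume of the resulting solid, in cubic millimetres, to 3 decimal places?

Profile (r,z), 6 vertices: (1,3) (1.5,3) (14.5,8) (17.5,26) (16.5,36.5) (1.5,36.5)
edge 0: (1,3)→(1.5,3)  cross = 1·3 − 1.5·3 = -1.5000; (r_i+r_j)·cross = 2.5·-1.5000 = -3.7500
edge 1: (1.5,3)→(14.5,8)  cross = 1.5·8 − 14.5·3 = -31.5000; (r_i+r_j)·cross = 16·-31.5000 = -504.0000
edge 2: (14.5,8)→(17.5,26)  cross = 14.5·26 − 17.5·8 = 237.0000; (r_i+r_j)·cross = 32·237.0000 = 7584.0000
edge 3: (17.5,26)→(16.5,36.5)  cross = 17.5·36.5 − 16.5·26 = 209.7500; (r_i+r_j)·cross = 34·209.7500 = 7131.5000
edge 4: (16.5,36.5)→(1.5,36.5)  cross = 16.5·36.5 − 1.5·36.5 = 547.5000; (r_i+r_j)·cross = 18·547.5000 = 9855.0000
edge 5: (1.5,36.5)→(1,3)  cross = 1.5·3 − 1·36.5 = -32.0000; (r_i+r_j)·cross = 2.5·-32.0000 = -80.0000
Σcross = 929.2500 → A = |Σcross|/2 = 464.6250 mm²
Σ(r_i+r_j)·cross = 23982.7500 → first moment M = |Σ|/6 = 3997.1250
R_c = M/A = 3997.1250/464.6250 = 8.6029 mm
θ = 304° = 5.305801 rad
V = θ·R_c·A = 5.305801·8.6029·464.6250 = 21207.950 mm³

Volume = 21207.950 mm³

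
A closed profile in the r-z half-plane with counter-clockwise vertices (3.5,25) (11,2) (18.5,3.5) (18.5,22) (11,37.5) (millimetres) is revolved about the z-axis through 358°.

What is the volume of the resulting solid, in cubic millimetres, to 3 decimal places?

Profile (r,z), 5 vertices: (3.5,25) (11,2) (18.5,3.5) (18.5,22) (11,37.5)
edge 0: (3.5,25)→(11,2)  cross = 3.5·2 − 11·25 = -268.0000; (r_i+r_j)·cross = 14.5·-268.0000 = -3886.0000
edge 1: (11,2)→(18.5,3.5)  cross = 11·3.5 − 18.5·2 = 1.5000; (r_i+r_j)·cross = 29.5·1.5000 = 44.2500
edge 2: (18.5,3.5)→(18.5,22)  cross = 18.5·22 − 18.5·3.5 = 342.2500; (r_i+r_j)·cross = 37·342.2500 = 12663.2500
edge 3: (18.5,22)→(11,37.5)  cross = 18.5·37.5 − 11·22 = 451.7500; (r_i+r_j)·cross = 29.5·451.7500 = 13326.6250
edge 4: (11,37.5)→(3.5,25)  cross = 11·25 − 3.5·37.5 = 143.7500; (r_i+r_j)·cross = 14.5·143.7500 = 2084.3750
Σcross = 671.2500 → A = |Σcross|/2 = 335.6250 mm²
Σ(r_i+r_j)·cross = 24232.5000 → first moment M = |Σ|/6 = 4038.7500
R_c = M/A = 4038.7500/335.6250 = 12.0335 mm
θ = 358° = 6.248279 rad
V = θ·R_c·A = 6.248279·12.0335·335.6250 = 25235.236 mm³

Volume = 25235.236 mm³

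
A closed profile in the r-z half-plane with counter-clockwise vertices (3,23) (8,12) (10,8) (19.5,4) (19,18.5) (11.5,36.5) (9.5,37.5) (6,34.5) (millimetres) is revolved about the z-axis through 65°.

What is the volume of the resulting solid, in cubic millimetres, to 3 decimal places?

Profile (r,z), 8 vertices: (3,23) (8,12) (10,8) (19.5,4) (19,18.5) (11.5,36.5) (9.5,37.5) (6,34.5)
edge 0: (3,23)→(8,12)  cross = 3·12 − 8·23 = -148.0000; (r_i+r_j)·cross = 11·-148.0000 = -1628.0000
edge 1: (8,12)→(10,8)  cross = 8·8 − 10·12 = -56.0000; (r_i+r_j)·cross = 18·-56.0000 = -1008.0000
edge 2: (10,8)→(19.5,4)  cross = 10·4 − 19.5·8 = -116.0000; (r_i+r_j)·cross = 29.5·-116.0000 = -3422.0000
edge 3: (19.5,4)→(19,18.5)  cross = 19.5·18.5 − 19·4 = 284.7500; (r_i+r_j)·cross = 38.5·284.7500 = 10962.8750
edge 4: (19,18.5)→(11.5,36.5)  cross = 19·36.5 − 11.5·18.5 = 480.7500; (r_i+r_j)·cross = 30.5·480.7500 = 14662.8750
edge 5: (11.5,36.5)→(9.5,37.5)  cross = 11.5·37.5 − 9.5·36.5 = 84.5000; (r_i+r_j)·cross = 21·84.5000 = 1774.5000
edge 6: (9.5,37.5)→(6,34.5)  cross = 9.5·34.5 − 6·37.5 = 102.7500; (r_i+r_j)·cross = 15.5·102.7500 = 1592.6250
edge 7: (6,34.5)→(3,23)  cross = 6·23 − 3·34.5 = 34.5000; (r_i+r_j)·cross = 9·34.5000 = 310.5000
Σcross = 667.2500 → A = |Σcross|/2 = 333.6250 mm²
Σ(r_i+r_j)·cross = 23245.3750 → first moment M = |Σ|/6 = 3874.2292
R_c = M/A = 3874.2292/333.6250 = 11.6125 mm
θ = 65° = 1.134464 rad
V = θ·R_c·A = 1.134464·11.6125·333.6250 = 4395.174 mm³

Volume = 4395.174 mm³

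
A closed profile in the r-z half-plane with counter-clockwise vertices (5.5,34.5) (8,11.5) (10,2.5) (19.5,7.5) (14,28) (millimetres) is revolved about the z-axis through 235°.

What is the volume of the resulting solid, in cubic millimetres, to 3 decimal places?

Volume = 11881.602 mm³

Profile (r,z), 5 vertices: (5.5,34.5) (8,11.5) (10,2.5) (19.5,7.5) (14,28)
edge 0: (5.5,34.5)→(8,11.5)  cross = 5.5·11.5 − 8·34.5 = -212.7500; (r_i+r_j)·cross = 13.5·-212.7500 = -2872.1250
edge 1: (8,11.5)→(10,2.5)  cross = 8·2.5 − 10·11.5 = -95.0000; (r_i+r_j)·cross = 18·-95.0000 = -1710.0000
edge 2: (10,2.5)→(19.5,7.5)  cross = 10·7.5 − 19.5·2.5 = 26.2500; (r_i+r_j)·cross = 29.5·26.2500 = 774.3750
edge 3: (19.5,7.5)→(14,28)  cross = 19.5·28 − 14·7.5 = 441.0000; (r_i+r_j)·cross = 33.5·441.0000 = 14773.5000
edge 4: (14,28)→(5.5,34.5)  cross = 14·34.5 − 5.5·28 = 329.0000; (r_i+r_j)·cross = 19.5·329.0000 = 6415.5000
Σcross = 488.5000 → A = |Σcross|/2 = 244.2500 mm²
Σ(r_i+r_j)·cross = 17381.2500 → first moment M = |Σ|/6 = 2896.8750
R_c = M/A = 2896.8750/244.2500 = 11.8603 mm
θ = 235° = 4.101524 rad
V = θ·R_c·A = 4.101524·11.8603·244.2500 = 11881.602 mm³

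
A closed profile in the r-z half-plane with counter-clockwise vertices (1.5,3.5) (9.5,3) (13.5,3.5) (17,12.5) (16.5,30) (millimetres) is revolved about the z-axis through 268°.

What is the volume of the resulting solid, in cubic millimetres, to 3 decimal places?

Volume = 10332.754 mm³

Profile (r,z), 5 vertices: (1.5,3.5) (9.5,3) (13.5,3.5) (17,12.5) (16.5,30)
edge 0: (1.5,3.5)→(9.5,3)  cross = 1.5·3 − 9.5·3.5 = -28.7500; (r_i+r_j)·cross = 11·-28.7500 = -316.2500
edge 1: (9.5,3)→(13.5,3.5)  cross = 9.5·3.5 − 13.5·3 = -7.2500; (r_i+r_j)·cross = 23·-7.2500 = -166.7500
edge 2: (13.5,3.5)→(17,12.5)  cross = 13.5·12.5 − 17·3.5 = 109.2500; (r_i+r_j)·cross = 30.5·109.2500 = 3332.1250
edge 3: (17,12.5)→(16.5,30)  cross = 17·30 − 16.5·12.5 = 303.7500; (r_i+r_j)·cross = 33.5·303.7500 = 10175.6250
edge 4: (16.5,30)→(1.5,3.5)  cross = 16.5·3.5 − 1.5·30 = 12.7500; (r_i+r_j)·cross = 18·12.7500 = 229.5000
Σcross = 389.7500 → A = |Σcross|/2 = 194.8750 mm²
Σ(r_i+r_j)·cross = 13254.2500 → first moment M = |Σ|/6 = 2209.0417
R_c = M/A = 2209.0417/194.8750 = 11.3357 mm
θ = 268° = 4.677482 rad
V = θ·R_c·A = 4.677482·11.3357·194.8750 = 10332.754 mm³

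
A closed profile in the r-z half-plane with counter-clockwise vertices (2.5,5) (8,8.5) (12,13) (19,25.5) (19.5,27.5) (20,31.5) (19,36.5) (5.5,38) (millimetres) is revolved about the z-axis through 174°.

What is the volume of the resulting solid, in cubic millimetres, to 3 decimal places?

Volume = 11409.152 mm³

Profile (r,z), 8 vertices: (2.5,5) (8,8.5) (12,13) (19,25.5) (19.5,27.5) (20,31.5) (19,36.5) (5.5,38)
edge 0: (2.5,5)→(8,8.5)  cross = 2.5·8.5 − 8·5 = -18.7500; (r_i+r_j)·cross = 10.5·-18.7500 = -196.8750
edge 1: (8,8.5)→(12,13)  cross = 8·13 − 12·8.5 = 2.0000; (r_i+r_j)·cross = 20·2.0000 = 40.0000
edge 2: (12,13)→(19,25.5)  cross = 12·25.5 − 19·13 = 59.0000; (r_i+r_j)·cross = 31·59.0000 = 1829.0000
edge 3: (19,25.5)→(19.5,27.5)  cross = 19·27.5 − 19.5·25.5 = 25.2500; (r_i+r_j)·cross = 38.5·25.2500 = 972.1250
edge 4: (19.5,27.5)→(20,31.5)  cross = 19.5·31.5 − 20·27.5 = 64.2500; (r_i+r_j)·cross = 39.5·64.2500 = 2537.8750
edge 5: (20,31.5)→(19,36.5)  cross = 20·36.5 − 19·31.5 = 131.5000; (r_i+r_j)·cross = 39·131.5000 = 5128.5000
edge 6: (19,36.5)→(5.5,38)  cross = 19·38 − 5.5·36.5 = 521.2500; (r_i+r_j)·cross = 24.5·521.2500 = 12770.6250
edge 7: (5.5,38)→(2.5,5)  cross = 5.5·5 − 2.5·38 = -67.5000; (r_i+r_j)·cross = 8·-67.5000 = -540.0000
Σcross = 717.0000 → A = |Σcross|/2 = 358.5000 mm²
Σ(r_i+r_j)·cross = 22541.2500 → first moment M = |Σ|/6 = 3756.8750
R_c = M/A = 3756.8750/358.5000 = 10.4794 mm
θ = 174° = 3.036873 rad
V = θ·R_c·A = 3.036873·10.4794·358.5000 = 11409.152 mm³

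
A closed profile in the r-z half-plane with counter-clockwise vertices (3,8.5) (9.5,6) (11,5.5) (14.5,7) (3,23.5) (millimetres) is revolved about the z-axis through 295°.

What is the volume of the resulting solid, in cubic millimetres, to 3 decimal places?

Profile (r,z), 5 vertices: (3,8.5) (9.5,6) (11,5.5) (14.5,7) (3,23.5)
edge 0: (3,8.5)→(9.5,6)  cross = 3·6 − 9.5·8.5 = -62.7500; (r_i+r_j)·cross = 12.5·-62.7500 = -784.3750
edge 1: (9.5,6)→(11,5.5)  cross = 9.5·5.5 − 11·6 = -13.7500; (r_i+r_j)·cross = 20.5·-13.7500 = -281.8750
edge 2: (11,5.5)→(14.5,7)  cross = 11·7 − 14.5·5.5 = -2.7500; (r_i+r_j)·cross = 25.5·-2.7500 = -70.1250
edge 3: (14.5,7)→(3,23.5)  cross = 14.5·23.5 − 3·7 = 319.7500; (r_i+r_j)·cross = 17.5·319.7500 = 5595.6250
edge 4: (3,23.5)→(3,8.5)  cross = 3·8.5 − 3·23.5 = -45.0000; (r_i+r_j)·cross = 6·-45.0000 = -270.0000
Σcross = 195.5000 → A = |Σcross|/2 = 97.7500 mm²
Σ(r_i+r_j)·cross = 4189.2500 → first moment M = |Σ|/6 = 698.2083
R_c = M/A = 698.2083/97.7500 = 7.1428 mm
θ = 295° = 5.148721 rad
V = θ·R_c·A = 5.148721·7.1428·97.7500 = 3594.880 mm³

Volume = 3594.880 mm³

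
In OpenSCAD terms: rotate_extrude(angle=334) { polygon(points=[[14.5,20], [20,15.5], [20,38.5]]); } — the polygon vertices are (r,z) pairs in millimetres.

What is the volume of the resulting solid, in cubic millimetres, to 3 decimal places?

Volume = 6698.223 mm³

Profile (r,z), 3 vertices: (14.5,20) (20,15.5) (20,38.5)
edge 0: (14.5,20)→(20,15.5)  cross = 14.5·15.5 − 20·20 = -175.2500; (r_i+r_j)·cross = 34.5·-175.2500 = -6046.1250
edge 1: (20,15.5)→(20,38.5)  cross = 20·38.5 − 20·15.5 = 460.0000; (r_i+r_j)·cross = 40·460.0000 = 18400.0000
edge 2: (20,38.5)→(14.5,20)  cross = 20·20 − 14.5·38.5 = -158.2500; (r_i+r_j)·cross = 34.5·-158.2500 = -5459.6250
Σcross = 126.5000 → A = |Σcross|/2 = 63.2500 mm²
Σ(r_i+r_j)·cross = 6894.2500 → first moment M = |Σ|/6 = 1149.0417
R_c = M/A = 1149.0417/63.2500 = 18.1667 mm
θ = 334° = 5.829400 rad
V = θ·R_c·A = 5.829400·18.1667·63.2500 = 6698.223 mm³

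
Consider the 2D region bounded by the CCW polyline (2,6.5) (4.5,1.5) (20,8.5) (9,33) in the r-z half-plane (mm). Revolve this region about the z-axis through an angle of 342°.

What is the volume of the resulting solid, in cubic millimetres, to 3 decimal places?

Profile (r,z), 4 vertices: (2,6.5) (4.5,1.5) (20,8.5) (9,33)
edge 0: (2,6.5)→(4.5,1.5)  cross = 2·1.5 − 4.5·6.5 = -26.2500; (r_i+r_j)·cross = 6.5·-26.2500 = -170.6250
edge 1: (4.5,1.5)→(20,8.5)  cross = 4.5·8.5 − 20·1.5 = 8.2500; (r_i+r_j)·cross = 24.5·8.2500 = 202.1250
edge 2: (20,8.5)→(9,33)  cross = 20·33 − 9·8.5 = 583.5000; (r_i+r_j)·cross = 29·583.5000 = 16921.5000
edge 3: (9,33)→(2,6.5)  cross = 9·6.5 − 2·33 = -7.5000; (r_i+r_j)·cross = 11·-7.5000 = -82.5000
Σcross = 558.0000 → A = |Σcross|/2 = 279.0000 mm²
Σ(r_i+r_j)·cross = 16870.5000 → first moment M = |Σ|/6 = 2811.7500
R_c = M/A = 2811.7500/279.0000 = 10.0780 mm
θ = 342° = 5.969026 rad
V = θ·R_c·A = 5.969026·10.0780·279.0000 = 16783.409 mm³

Volume = 16783.409 mm³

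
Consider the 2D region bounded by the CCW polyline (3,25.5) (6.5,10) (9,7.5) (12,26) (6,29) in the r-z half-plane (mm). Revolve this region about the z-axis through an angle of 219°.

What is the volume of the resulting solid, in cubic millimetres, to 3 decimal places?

Volume = 3277.597 mm³

Profile (r,z), 5 vertices: (3,25.5) (6.5,10) (9,7.5) (12,26) (6,29)
edge 0: (3,25.5)→(6.5,10)  cross = 3·10 − 6.5·25.5 = -135.7500; (r_i+r_j)·cross = 9.5·-135.7500 = -1289.6250
edge 1: (6.5,10)→(9,7.5)  cross = 6.5·7.5 − 9·10 = -41.2500; (r_i+r_j)·cross = 15.5·-41.2500 = -639.3750
edge 2: (9,7.5)→(12,26)  cross = 9·26 − 12·7.5 = 144.0000; (r_i+r_j)·cross = 21·144.0000 = 3024.0000
edge 3: (12,26)→(6,29)  cross = 12·29 − 6·26 = 192.0000; (r_i+r_j)·cross = 18·192.0000 = 3456.0000
edge 4: (6,29)→(3,25.5)  cross = 6·25.5 − 3·29 = 66.0000; (r_i+r_j)·cross = 9·66.0000 = 594.0000
Σcross = 225.0000 → A = |Σcross|/2 = 112.5000 mm²
Σ(r_i+r_j)·cross = 5145.0000 → first moment M = |Σ|/6 = 857.5000
R_c = M/A = 857.5000/112.5000 = 7.6222 mm
θ = 219° = 3.822271 rad
V = θ·R_c·A = 3.822271·7.6222·112.5000 = 3277.597 mm³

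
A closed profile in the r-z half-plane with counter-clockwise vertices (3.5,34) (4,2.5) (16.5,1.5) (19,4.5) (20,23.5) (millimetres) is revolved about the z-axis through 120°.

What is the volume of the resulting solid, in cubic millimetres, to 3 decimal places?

Profile (r,z), 5 vertices: (3.5,34) (4,2.5) (16.5,1.5) (19,4.5) (20,23.5)
edge 0: (3.5,34)→(4,2.5)  cross = 3.5·2.5 − 4·34 = -127.2500; (r_i+r_j)·cross = 7.5·-127.2500 = -954.3750
edge 1: (4,2.5)→(16.5,1.5)  cross = 4·1.5 − 16.5·2.5 = -35.2500; (r_i+r_j)·cross = 20.5·-35.2500 = -722.6250
edge 2: (16.5,1.5)→(19,4.5)  cross = 16.5·4.5 − 19·1.5 = 45.7500; (r_i+r_j)·cross = 35.5·45.7500 = 1624.1250
edge 3: (19,4.5)→(20,23.5)  cross = 19·23.5 − 20·4.5 = 356.5000; (r_i+r_j)·cross = 39·356.5000 = 13903.5000
edge 4: (20,23.5)→(3.5,34)  cross = 20·34 − 3.5·23.5 = 597.7500; (r_i+r_j)·cross = 23.5·597.7500 = 14047.1250
Σcross = 837.5000 → A = |Σcross|/2 = 418.7500 mm²
Σ(r_i+r_j)·cross = 27897.7500 → first moment M = |Σ|/6 = 4649.6250
R_c = M/A = 4649.6250/418.7500 = 11.1036 mm
θ = 120° = 2.094395 rad
V = θ·R_c·A = 2.094395·11.1036·418.7500 = 9738.152 mm³

Volume = 9738.152 mm³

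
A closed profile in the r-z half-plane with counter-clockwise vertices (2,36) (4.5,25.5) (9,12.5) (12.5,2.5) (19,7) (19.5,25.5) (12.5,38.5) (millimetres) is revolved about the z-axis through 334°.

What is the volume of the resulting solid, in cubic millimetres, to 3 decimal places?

Profile (r,z), 7 vertices: (2,36) (4.5,25.5) (9,12.5) (12.5,2.5) (19,7) (19.5,25.5) (12.5,38.5)
edge 0: (2,36)→(4.5,25.5)  cross = 2·25.5 − 4.5·36 = -111.0000; (r_i+r_j)·cross = 6.5·-111.0000 = -721.5000
edge 1: (4.5,25.5)→(9,12.5)  cross = 4.5·12.5 − 9·25.5 = -173.2500; (r_i+r_j)·cross = 13.5·-173.2500 = -2338.8750
edge 2: (9,12.5)→(12.5,2.5)  cross = 9·2.5 − 12.5·12.5 = -133.7500; (r_i+r_j)·cross = 21.5·-133.7500 = -2875.6250
edge 3: (12.5,2.5)→(19,7)  cross = 12.5·7 − 19·2.5 = 40.0000; (r_i+r_j)·cross = 31.5·40.0000 = 1260.0000
edge 4: (19,7)→(19.5,25.5)  cross = 19·25.5 − 19.5·7 = 348.0000; (r_i+r_j)·cross = 38.5·348.0000 = 13398.0000
edge 5: (19.5,25.5)→(12.5,38.5)  cross = 19.5·38.5 − 12.5·25.5 = 432.0000; (r_i+r_j)·cross = 32·432.0000 = 13824.0000
edge 6: (12.5,38.5)→(2,36)  cross = 12.5·36 − 2·38.5 = 373.0000; (r_i+r_j)·cross = 14.5·373.0000 = 5408.5000
Σcross = 775.0000 → A = |Σcross|/2 = 387.5000 mm²
Σ(r_i+r_j)·cross = 27954.5000 → first moment M = |Σ|/6 = 4659.0833
R_c = M/A = 4659.0833/387.5000 = 12.0234 mm
θ = 334° = 5.829400 rad
V = θ·R_c·A = 5.829400·12.0234·387.5000 = 27159.659 mm³

Volume = 27159.659 mm³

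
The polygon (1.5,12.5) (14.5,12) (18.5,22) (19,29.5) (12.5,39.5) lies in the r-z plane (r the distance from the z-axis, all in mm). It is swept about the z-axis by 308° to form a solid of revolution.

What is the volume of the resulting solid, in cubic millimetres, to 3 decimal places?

Profile (r,z), 5 vertices: (1.5,12.5) (14.5,12) (18.5,22) (19,29.5) (12.5,39.5)
edge 0: (1.5,12.5)→(14.5,12)  cross = 1.5·12 − 14.5·12.5 = -163.2500; (r_i+r_j)·cross = 16·-163.2500 = -2612.0000
edge 1: (14.5,12)→(18.5,22)  cross = 14.5·22 − 18.5·12 = 97.0000; (r_i+r_j)·cross = 33·97.0000 = 3201.0000
edge 2: (18.5,22)→(19,29.5)  cross = 18.5·29.5 − 19·22 = 127.7500; (r_i+r_j)·cross = 37.5·127.7500 = 4790.6250
edge 3: (19,29.5)→(12.5,39.5)  cross = 19·39.5 − 12.5·29.5 = 381.7500; (r_i+r_j)·cross = 31.5·381.7500 = 12025.1250
edge 4: (12.5,39.5)→(1.5,12.5)  cross = 12.5·12.5 − 1.5·39.5 = 97.0000; (r_i+r_j)·cross = 14·97.0000 = 1358.0000
Σcross = 540.2500 → A = |Σcross|/2 = 270.1250 mm²
Σ(r_i+r_j)·cross = 18762.7500 → first moment M = |Σ|/6 = 3127.1250
R_c = M/A = 3127.1250/270.1250 = 11.5766 mm
θ = 308° = 5.375614 rad
V = θ·R_c·A = 5.375614·11.5766·270.1250 = 16810.217 mm³

Volume = 16810.217 mm³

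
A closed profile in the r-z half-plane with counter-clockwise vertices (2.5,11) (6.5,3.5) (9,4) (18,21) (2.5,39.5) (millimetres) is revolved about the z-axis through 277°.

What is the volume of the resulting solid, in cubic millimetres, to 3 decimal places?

Profile (r,z), 5 vertices: (2.5,11) (6.5,3.5) (9,4) (18,21) (2.5,39.5)
edge 0: (2.5,11)→(6.5,3.5)  cross = 2.5·3.5 − 6.5·11 = -62.7500; (r_i+r_j)·cross = 9·-62.7500 = -564.7500
edge 1: (6.5,3.5)→(9,4)  cross = 6.5·4 − 9·3.5 = -5.5000; (r_i+r_j)·cross = 15.5·-5.5000 = -85.2500
edge 2: (9,4)→(18,21)  cross = 9·21 − 18·4 = 117.0000; (r_i+r_j)·cross = 27·117.0000 = 3159.0000
edge 3: (18,21)→(2.5,39.5)  cross = 18·39.5 − 2.5·21 = 658.5000; (r_i+r_j)·cross = 20.5·658.5000 = 13499.2500
edge 4: (2.5,39.5)→(2.5,11)  cross = 2.5·11 − 2.5·39.5 = -71.2500; (r_i+r_j)·cross = 5·-71.2500 = -356.2500
Σcross = 636.0000 → A = |Σcross|/2 = 318.0000 mm²
Σ(r_i+r_j)·cross = 15652.0000 → first moment M = |Σ|/6 = 2608.6667
R_c = M/A = 2608.6667/318.0000 = 8.2034 mm
θ = 277° = 4.834562 rad
V = θ·R_c·A = 4.834562·8.2034·318.0000 = 12611.761 mm³

Volume = 12611.761 mm³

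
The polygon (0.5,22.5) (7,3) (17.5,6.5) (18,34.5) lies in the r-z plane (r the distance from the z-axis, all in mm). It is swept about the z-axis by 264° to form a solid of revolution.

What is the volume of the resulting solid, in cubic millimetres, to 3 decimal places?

Profile (r,z), 4 vertices: (0.5,22.5) (7,3) (17.5,6.5) (18,34.5)
edge 0: (0.5,22.5)→(7,3)  cross = 0.5·3 − 7·22.5 = -156.0000; (r_i+r_j)·cross = 7.5·-156.0000 = -1170.0000
edge 1: (7,3)→(17.5,6.5)  cross = 7·6.5 − 17.5·3 = -7.0000; (r_i+r_j)·cross = 24.5·-7.0000 = -171.5000
edge 2: (17.5,6.5)→(18,34.5)  cross = 17.5·34.5 − 18·6.5 = 486.7500; (r_i+r_j)·cross = 35.5·486.7500 = 17279.6250
edge 3: (18,34.5)→(0.5,22.5)  cross = 18·22.5 − 0.5·34.5 = 387.7500; (r_i+r_j)·cross = 18.5·387.7500 = 7173.3750
Σcross = 711.5000 → A = |Σcross|/2 = 355.7500 mm²
Σ(r_i+r_j)·cross = 23111.5000 → first moment M = |Σ|/6 = 3851.9167
R_c = M/A = 3851.9167/355.7500 = 10.8276 mm
θ = 264° = 4.607669 rad
V = θ·R_c·A = 4.607669·10.8276·355.7500 = 17748.358 mm³

Volume = 17748.358 mm³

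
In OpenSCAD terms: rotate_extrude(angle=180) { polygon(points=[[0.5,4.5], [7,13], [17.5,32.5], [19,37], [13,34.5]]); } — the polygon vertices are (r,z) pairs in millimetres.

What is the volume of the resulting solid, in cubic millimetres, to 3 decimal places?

Volume = 3690.521 mm³

Profile (r,z), 5 vertices: (0.5,4.5) (7,13) (17.5,32.5) (19,37) (13,34.5)
edge 0: (0.5,4.5)→(7,13)  cross = 0.5·13 − 7·4.5 = -25.0000; (r_i+r_j)·cross = 7.5·-25.0000 = -187.5000
edge 1: (7,13)→(17.5,32.5)  cross = 7·32.5 − 17.5·13 = 0.0000; (r_i+r_j)·cross = 24.5·0.0000 = 0.0000
edge 2: (17.5,32.5)→(19,37)  cross = 17.5·37 − 19·32.5 = 30.0000; (r_i+r_j)·cross = 36.5·30.0000 = 1095.0000
edge 3: (19,37)→(13,34.5)  cross = 19·34.5 − 13·37 = 174.5000; (r_i+r_j)·cross = 32·174.5000 = 5584.0000
edge 4: (13,34.5)→(0.5,4.5)  cross = 13·4.5 − 0.5·34.5 = 41.2500; (r_i+r_j)·cross = 13.5·41.2500 = 556.8750
Σcross = 220.7500 → A = |Σcross|/2 = 110.3750 mm²
Σ(r_i+r_j)·cross = 7048.3750 → first moment M = |Σ|/6 = 1174.7292
R_c = M/A = 1174.7292/110.3750 = 10.6431 mm
θ = 180° = 3.141593 rad
V = θ·R_c·A = 3.141593·10.6431·110.3750 = 3690.521 mm³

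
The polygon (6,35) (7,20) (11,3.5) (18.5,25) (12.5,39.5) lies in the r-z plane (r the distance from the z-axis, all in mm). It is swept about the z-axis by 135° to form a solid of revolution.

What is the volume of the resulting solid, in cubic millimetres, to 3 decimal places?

Profile (r,z), 5 vertices: (6,35) (7,20) (11,3.5) (18.5,25) (12.5,39.5)
edge 0: (6,35)→(7,20)  cross = 6·20 − 7·35 = -125.0000; (r_i+r_j)·cross = 13·-125.0000 = -1625.0000
edge 1: (7,20)→(11,3.5)  cross = 7·3.5 − 11·20 = -195.5000; (r_i+r_j)·cross = 18·-195.5000 = -3519.0000
edge 2: (11,3.5)→(18.5,25)  cross = 11·25 − 18.5·3.5 = 210.2500; (r_i+r_j)·cross = 29.5·210.2500 = 6202.3750
edge 3: (18.5,25)→(12.5,39.5)  cross = 18.5·39.5 − 12.5·25 = 418.2500; (r_i+r_j)·cross = 31·418.2500 = 12965.7500
edge 4: (12.5,39.5)→(6,35)  cross = 12.5·35 − 6·39.5 = 200.5000; (r_i+r_j)·cross = 18.5·200.5000 = 3709.2500
Σcross = 508.5000 → A = |Σcross|/2 = 254.2500 mm²
Σ(r_i+r_j)·cross = 17733.3750 → first moment M = |Σ|/6 = 2955.5625
R_c = M/A = 2955.5625/254.2500 = 11.6246 mm
θ = 135° = 2.356194 rad
V = θ·R_c·A = 2.356194·11.6246·254.2500 = 6963.880 mm³

Volume = 6963.880 mm³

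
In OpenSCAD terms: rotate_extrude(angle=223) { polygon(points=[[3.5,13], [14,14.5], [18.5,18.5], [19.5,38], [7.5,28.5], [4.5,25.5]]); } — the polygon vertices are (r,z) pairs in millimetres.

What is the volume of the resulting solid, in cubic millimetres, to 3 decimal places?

Volume = 11824.314 mm³

Profile (r,z), 6 vertices: (3.5,13) (14,14.5) (18.5,18.5) (19.5,38) (7.5,28.5) (4.5,25.5)
edge 0: (3.5,13)→(14,14.5)  cross = 3.5·14.5 − 14·13 = -131.2500; (r_i+r_j)·cross = 17.5·-131.2500 = -2296.8750
edge 1: (14,14.5)→(18.5,18.5)  cross = 14·18.5 − 18.5·14.5 = -9.2500; (r_i+r_j)·cross = 32.5·-9.2500 = -300.6250
edge 2: (18.5,18.5)→(19.5,38)  cross = 18.5·38 − 19.5·18.5 = 342.2500; (r_i+r_j)·cross = 38·342.2500 = 13005.5000
edge 3: (19.5,38)→(7.5,28.5)  cross = 19.5·28.5 − 7.5·38 = 270.7500; (r_i+r_j)·cross = 27·270.7500 = 7310.2500
edge 4: (7.5,28.5)→(4.5,25.5)  cross = 7.5·25.5 − 4.5·28.5 = 63.0000; (r_i+r_j)·cross = 12·63.0000 = 756.0000
edge 5: (4.5,25.5)→(3.5,13)  cross = 4.5·13 − 3.5·25.5 = -30.7500; (r_i+r_j)·cross = 8·-30.7500 = -246.0000
Σcross = 504.7500 → A = |Σcross|/2 = 252.3750 mm²
Σ(r_i+r_j)·cross = 18228.2500 → first moment M = |Σ|/6 = 3038.0417
R_c = M/A = 3038.0417/252.3750 = 12.0378 mm
θ = 223° = 3.892084 rad
V = θ·R_c·A = 3.892084·12.0378·252.3750 = 11824.314 mm³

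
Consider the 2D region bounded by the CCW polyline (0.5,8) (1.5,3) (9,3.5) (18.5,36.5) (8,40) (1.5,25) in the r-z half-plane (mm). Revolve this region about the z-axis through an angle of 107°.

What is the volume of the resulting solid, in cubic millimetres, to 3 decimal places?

Volume = 6288.736 mm³

Profile (r,z), 6 vertices: (0.5,8) (1.5,3) (9,3.5) (18.5,36.5) (8,40) (1.5,25)
edge 0: (0.5,8)→(1.5,3)  cross = 0.5·3 − 1.5·8 = -10.5000; (r_i+r_j)·cross = 2·-10.5000 = -21.0000
edge 1: (1.5,3)→(9,3.5)  cross = 1.5·3.5 − 9·3 = -21.7500; (r_i+r_j)·cross = 10.5·-21.7500 = -228.3750
edge 2: (9,3.5)→(18.5,36.5)  cross = 9·36.5 − 18.5·3.5 = 263.7500; (r_i+r_j)·cross = 27.5·263.7500 = 7253.1250
edge 3: (18.5,36.5)→(8,40)  cross = 18.5·40 − 8·36.5 = 448.0000; (r_i+r_j)·cross = 26.5·448.0000 = 11872.0000
edge 4: (8,40)→(1.5,25)  cross = 8·25 − 1.5·40 = 140.0000; (r_i+r_j)·cross = 9.5·140.0000 = 1330.0000
edge 5: (1.5,25)→(0.5,8)  cross = 1.5·8 − 0.5·25 = -0.5000; (r_i+r_j)·cross = 2·-0.5000 = -1.0000
Σcross = 819.0000 → A = |Σcross|/2 = 409.5000 mm²
Σ(r_i+r_j)·cross = 20204.7500 → first moment M = |Σ|/6 = 3367.4583
R_c = M/A = 3367.4583/409.5000 = 8.2233 mm
θ = 107° = 1.867502 rad
V = θ·R_c·A = 1.867502·8.2233·409.5000 = 6288.736 mm³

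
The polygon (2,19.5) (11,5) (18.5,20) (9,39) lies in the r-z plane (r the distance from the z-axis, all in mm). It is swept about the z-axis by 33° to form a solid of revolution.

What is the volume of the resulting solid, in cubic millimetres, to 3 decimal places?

Profile (r,z), 4 vertices: (2,19.5) (11,5) (18.5,20) (9,39)
edge 0: (2,19.5)→(11,5)  cross = 2·5 − 11·19.5 = -204.5000; (r_i+r_j)·cross = 13·-204.5000 = -2658.5000
edge 1: (11,5)→(18.5,20)  cross = 11·20 − 18.5·5 = 127.5000; (r_i+r_j)·cross = 29.5·127.5000 = 3761.2500
edge 2: (18.5,20)→(9,39)  cross = 18.5·39 − 9·20 = 541.5000; (r_i+r_j)·cross = 27.5·541.5000 = 14891.2500
edge 3: (9,39)→(2,19.5)  cross = 9·19.5 − 2·39 = 97.5000; (r_i+r_j)·cross = 11·97.5000 = 1072.5000
Σcross = 562.0000 → A = |Σcross|/2 = 281.0000 mm²
Σ(r_i+r_j)·cross = 17066.5000 → first moment M = |Σ|/6 = 2844.4167
R_c = M/A = 2844.4167/281.0000 = 10.1225 mm
θ = 33° = 0.575959 rad
V = θ·R_c·A = 0.575959·10.1225·281.0000 = 1638.266 mm³

Volume = 1638.266 mm³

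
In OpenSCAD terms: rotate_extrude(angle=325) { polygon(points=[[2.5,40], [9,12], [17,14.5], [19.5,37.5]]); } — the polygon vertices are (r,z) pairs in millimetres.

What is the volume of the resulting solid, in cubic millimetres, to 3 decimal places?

Volume = 21119.820 mm³

Profile (r,z), 4 vertices: (2.5,40) (9,12) (17,14.5) (19.5,37.5)
edge 0: (2.5,40)→(9,12)  cross = 2.5·12 − 9·40 = -330.0000; (r_i+r_j)·cross = 11.5·-330.0000 = -3795.0000
edge 1: (9,12)→(17,14.5)  cross = 9·14.5 − 17·12 = -73.5000; (r_i+r_j)·cross = 26·-73.5000 = -1911.0000
edge 2: (17,14.5)→(19.5,37.5)  cross = 17·37.5 − 19.5·14.5 = 354.7500; (r_i+r_j)·cross = 36.5·354.7500 = 12948.3750
edge 3: (19.5,37.5)→(2.5,40)  cross = 19.5·40 − 2.5·37.5 = 686.2500; (r_i+r_j)·cross = 22·686.2500 = 15097.5000
Σcross = 637.5000 → A = |Σcross|/2 = 318.7500 mm²
Σ(r_i+r_j)·cross = 22339.8750 → first moment M = |Σ|/6 = 3723.3125
R_c = M/A = 3723.3125/318.7500 = 11.6810 mm
θ = 325° = 5.672320 rad
V = θ·R_c·A = 5.672320·11.6810·318.7500 = 21119.820 mm³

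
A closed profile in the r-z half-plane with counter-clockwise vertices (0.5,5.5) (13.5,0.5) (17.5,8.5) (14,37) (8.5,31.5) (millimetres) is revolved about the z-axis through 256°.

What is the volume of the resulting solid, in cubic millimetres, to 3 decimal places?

Volume = 16399.951 mm³

Profile (r,z), 5 vertices: (0.5,5.5) (13.5,0.5) (17.5,8.5) (14,37) (8.5,31.5)
edge 0: (0.5,5.5)→(13.5,0.5)  cross = 0.5·0.5 − 13.5·5.5 = -74.0000; (r_i+r_j)·cross = 14·-74.0000 = -1036.0000
edge 1: (13.5,0.5)→(17.5,8.5)  cross = 13.5·8.5 − 17.5·0.5 = 106.0000; (r_i+r_j)·cross = 31·106.0000 = 3286.0000
edge 2: (17.5,8.5)→(14,37)  cross = 17.5·37 − 14·8.5 = 528.5000; (r_i+r_j)·cross = 31.5·528.5000 = 16647.7500
edge 3: (14,37)→(8.5,31.5)  cross = 14·31.5 − 8.5·37 = 126.5000; (r_i+r_j)·cross = 22.5·126.5000 = 2846.2500
edge 4: (8.5,31.5)→(0.5,5.5)  cross = 8.5·5.5 − 0.5·31.5 = 31.0000; (r_i+r_j)·cross = 9·31.0000 = 279.0000
Σcross = 718.0000 → A = |Σcross|/2 = 359.0000 mm²
Σ(r_i+r_j)·cross = 22023.0000 → first moment M = |Σ|/6 = 3670.5000
R_c = M/A = 3670.5000/359.0000 = 10.2242 mm
θ = 256° = 4.468043 rad
V = θ·R_c·A = 4.468043·10.2242·359.0000 = 16399.951 mm³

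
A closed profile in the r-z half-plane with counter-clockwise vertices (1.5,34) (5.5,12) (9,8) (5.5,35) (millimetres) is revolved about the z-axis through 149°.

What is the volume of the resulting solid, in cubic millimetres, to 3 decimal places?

Volume = 1196.249 mm³

Profile (r,z), 4 vertices: (1.5,34) (5.5,12) (9,8) (5.5,35)
edge 0: (1.5,34)→(5.5,12)  cross = 1.5·12 − 5.5·34 = -169.0000; (r_i+r_j)·cross = 7·-169.0000 = -1183.0000
edge 1: (5.5,12)→(9,8)  cross = 5.5·8 − 9·12 = -64.0000; (r_i+r_j)·cross = 14.5·-64.0000 = -928.0000
edge 2: (9,8)→(5.5,35)  cross = 9·35 − 5.5·8 = 271.0000; (r_i+r_j)·cross = 14.5·271.0000 = 3929.5000
edge 3: (5.5,35)→(1.5,34)  cross = 5.5·34 − 1.5·35 = 134.5000; (r_i+r_j)·cross = 7·134.5000 = 941.5000
Σcross = 172.5000 → A = |Σcross|/2 = 86.2500 mm²
Σ(r_i+r_j)·cross = 2760.0000 → first moment M = |Σ|/6 = 460.0000
R_c = M/A = 460.0000/86.2500 = 5.3333 mm
θ = 149° = 2.600541 rad
V = θ·R_c·A = 2.600541·5.3333·86.2500 = 1196.249 mm³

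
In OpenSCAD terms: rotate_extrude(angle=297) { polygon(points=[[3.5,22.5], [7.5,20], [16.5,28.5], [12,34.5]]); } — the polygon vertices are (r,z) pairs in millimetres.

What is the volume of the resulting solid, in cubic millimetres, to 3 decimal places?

Profile (r,z), 4 vertices: (3.5,22.5) (7.5,20) (16.5,28.5) (12,34.5)
edge 0: (3.5,22.5)→(7.5,20)  cross = 3.5·20 − 7.5·22.5 = -98.7500; (r_i+r_j)·cross = 11·-98.7500 = -1086.2500
edge 1: (7.5,20)→(16.5,28.5)  cross = 7.5·28.5 − 16.5·20 = -116.2500; (r_i+r_j)·cross = 24·-116.2500 = -2790.0000
edge 2: (16.5,28.5)→(12,34.5)  cross = 16.5·34.5 − 12·28.5 = 227.2500; (r_i+r_j)·cross = 28.5·227.2500 = 6476.6250
edge 3: (12,34.5)→(3.5,22.5)  cross = 12·22.5 − 3.5·34.5 = 149.2500; (r_i+r_j)·cross = 15.5·149.2500 = 2313.3750
Σcross = 161.5000 → A = |Σcross|/2 = 80.7500 mm²
Σ(r_i+r_j)·cross = 4913.7500 → first moment M = |Σ|/6 = 818.9583
R_c = M/A = 818.9583/80.7500 = 10.1419 mm
θ = 297° = 5.183628 rad
V = θ·R_c·A = 5.183628·10.1419·80.7500 = 4245.175 mm³

Volume = 4245.175 mm³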